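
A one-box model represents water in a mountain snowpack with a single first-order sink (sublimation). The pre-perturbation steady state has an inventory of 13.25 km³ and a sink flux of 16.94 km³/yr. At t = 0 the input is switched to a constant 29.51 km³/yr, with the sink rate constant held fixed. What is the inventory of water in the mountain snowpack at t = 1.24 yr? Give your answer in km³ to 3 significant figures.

21.1 km³

The sink rate constant is k = F₀/M₀ = 16.94/13.25 = 1.278 yr⁻¹.
Solving dM/dt = F₁ − kM with M(0) = M₀ gives M(t) = F₁/k + (M₀ − F₁/k)·e^(−kt).
F₁/k = 29.51/1.278 = 23.082 km³; kt = 1.278 × 1.24 = 1.585, e^(−kt) = 0.2049.
M(1.24) = 23.082 + (13.25 − 23.082) × 0.2049 = 23.082 − 2.014 = 21.068 km³.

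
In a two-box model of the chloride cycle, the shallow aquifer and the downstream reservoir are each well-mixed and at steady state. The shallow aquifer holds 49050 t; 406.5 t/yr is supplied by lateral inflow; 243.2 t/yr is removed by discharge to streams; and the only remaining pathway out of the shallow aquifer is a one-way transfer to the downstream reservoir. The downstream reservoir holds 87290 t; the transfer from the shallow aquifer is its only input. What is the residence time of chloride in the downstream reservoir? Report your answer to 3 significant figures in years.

Balance the shallow aquifer: ΣF_in = 406.50 t/yr.
Transfer to the downstream reservoir = ΣF_in − (243.2) = 163.30 t/yr.
At steady state the output of the downstream reservoir equals its input, 163.30 t/yr.
τ = M / F = 87290 / 163.30 = 534.5 yr.

535 yr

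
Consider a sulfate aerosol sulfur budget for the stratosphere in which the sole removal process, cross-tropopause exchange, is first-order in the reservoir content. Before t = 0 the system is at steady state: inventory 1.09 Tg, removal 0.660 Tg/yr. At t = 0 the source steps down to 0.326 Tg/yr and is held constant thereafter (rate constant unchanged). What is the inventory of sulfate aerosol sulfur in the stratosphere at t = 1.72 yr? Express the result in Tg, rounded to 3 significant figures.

0.733 Tg

τ = M₀/F₀ = 1.09/0.660 = 1.652 yr; rate constant k = 1/τ.
New steady state M_∞ = F₁/k = F₁·τ = 0.326 × 1.652 = 0.53839 Tg.
M(t) = M_∞ + (M₀ − M_∞)·e^(−t/τ); t/τ = 1.72/1.652 = 1.041, so e^(−t/τ) = 0.3529.
M(t) = 0.53839 + 0.5516 × 0.3529 = 0.73308 Tg.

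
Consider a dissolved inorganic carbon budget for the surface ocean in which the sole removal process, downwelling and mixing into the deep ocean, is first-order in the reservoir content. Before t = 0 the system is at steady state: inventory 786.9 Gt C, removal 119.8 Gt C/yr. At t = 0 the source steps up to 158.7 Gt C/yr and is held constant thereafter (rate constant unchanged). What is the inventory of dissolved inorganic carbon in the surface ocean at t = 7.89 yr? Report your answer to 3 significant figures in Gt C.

The sink rate constant is k = F₀/M₀ = 119.8/786.9 = 0.1522 yr⁻¹.
Solving dM/dt = F₁ − kM with M(0) = M₀ gives M(t) = F₁/k + (M₀ − F₁/k)·e^(−kt).
F₁/k = 158.7/0.1522 = 1042.4 Gt C; kt = 0.1522 × 7.89 = 1.201, e^(−kt) = 0.3008.
M(7.89) = 1042.4 + (786.9 − 1042.4) × 0.3008 = 1042.4 − 76.87 = 965.55 Gt C.

966 Gt C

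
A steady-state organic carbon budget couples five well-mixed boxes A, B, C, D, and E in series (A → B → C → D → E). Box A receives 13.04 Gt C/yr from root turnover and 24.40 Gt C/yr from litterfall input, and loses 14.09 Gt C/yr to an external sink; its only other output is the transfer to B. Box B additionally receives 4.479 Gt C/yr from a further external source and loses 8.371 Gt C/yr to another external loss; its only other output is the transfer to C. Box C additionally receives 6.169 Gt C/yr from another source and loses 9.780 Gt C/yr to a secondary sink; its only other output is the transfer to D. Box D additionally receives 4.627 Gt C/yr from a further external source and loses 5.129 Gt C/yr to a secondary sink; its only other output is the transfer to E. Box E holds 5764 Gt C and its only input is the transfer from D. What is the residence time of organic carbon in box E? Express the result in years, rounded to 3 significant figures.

Box A: F(A→B) = (13.04 + 24.40) − 14.09 = 23.350 Gt C/yr.
Box B: F(B→C) = (23.350 + 4.479) − 8.371 = 19.458 Gt C/yr.
Box C: F(C→D) = (19.458 + 6.169) − 9.780 = 15.847 Gt C/yr.
Box D: F(D→E) = (15.847 + 4.627) − 5.129 = 15.345 Gt C/yr.
Box E throughput = its input = 15.345 Gt C/yr; τ = 5764 / 15.345 = 375.6 yr.

376 yr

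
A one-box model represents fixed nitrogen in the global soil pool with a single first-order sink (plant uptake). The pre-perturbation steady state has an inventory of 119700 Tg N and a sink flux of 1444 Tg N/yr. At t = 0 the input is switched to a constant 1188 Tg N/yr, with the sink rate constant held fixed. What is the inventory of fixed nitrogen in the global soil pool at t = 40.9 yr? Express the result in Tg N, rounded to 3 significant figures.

111000 Tg N

Residence time τ = M₀/F₀ = 82.89 yr. The eventual steady state is M_∞ = M₀·(F₁/F₀) = 119700 × 1188/1444 = 98479 Tg N.
The anomaly ΔM(t) = M(t) − M_∞ decays as ΔM₀·e^(−t/τ) with ΔM₀ = 119700 − 98479 = 21220 Tg N.
At t = 40.9 yr, e^(−t/τ) = e^(−0.4934) = 0.6105, so ΔM = 12960 Tg N and M = 98479 + 12960 = 111440 Tg N.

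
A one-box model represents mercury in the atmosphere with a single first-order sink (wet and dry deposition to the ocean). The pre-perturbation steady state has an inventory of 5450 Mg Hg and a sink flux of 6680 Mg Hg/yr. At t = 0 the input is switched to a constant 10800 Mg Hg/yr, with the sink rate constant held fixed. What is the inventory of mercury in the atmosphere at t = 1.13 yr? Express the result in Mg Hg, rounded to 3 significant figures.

Residence time τ = M₀/F₀ = 0.8159 yr. The eventual steady state is M_∞ = M₀·(F₁/F₀) = 5450 × 10800/6680 = 8811.4 Mg Hg.
The anomaly ΔM(t) = M(t) − M_∞ decays as ΔM₀·e^(−t/τ) with ΔM₀ = 5450 − 8811.4 = −3361 Mg Hg.
At t = 1.13 yr, e^(−t/τ) = e^(−1.385) = 0.2503, so ΔM = −841.4 Mg Hg and M = 8811.4 − 841.4 = 7970.0 Mg Hg.

7970 Mg Hg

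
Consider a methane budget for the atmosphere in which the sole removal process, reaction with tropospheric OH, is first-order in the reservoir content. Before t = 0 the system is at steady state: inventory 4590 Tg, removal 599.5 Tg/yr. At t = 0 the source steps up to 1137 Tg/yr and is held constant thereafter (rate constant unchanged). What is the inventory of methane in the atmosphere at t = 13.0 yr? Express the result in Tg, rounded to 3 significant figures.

Residence time τ = M₀/F₀ = 7.656 yr. The eventual steady state is M_∞ = M₀·(F₁/F₀) = 4590 × 1137/599.5 = 8705.3 Tg.
The anomaly ΔM(t) = M(t) − M_∞ decays as ΔM₀·e^(−t/τ) with ΔM₀ = 4590 − 8705.3 = −4115 Tg.
At t = 13.0 yr, e^(−t/τ) = e^(−1.698) = 0.1831, so ΔM = −753.4 Tg and M = 8705.3 − 753.4 = 7951.9 Tg.

7950 Tg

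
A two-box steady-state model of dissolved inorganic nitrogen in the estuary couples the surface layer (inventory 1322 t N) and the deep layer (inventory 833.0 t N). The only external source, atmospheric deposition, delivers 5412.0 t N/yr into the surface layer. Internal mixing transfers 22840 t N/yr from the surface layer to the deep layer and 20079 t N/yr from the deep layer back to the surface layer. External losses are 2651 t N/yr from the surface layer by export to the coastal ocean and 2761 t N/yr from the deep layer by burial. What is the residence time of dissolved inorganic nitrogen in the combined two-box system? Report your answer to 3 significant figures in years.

For the system as a whole, the A↔B exchange is internal and contributes nothing to the throughput; only the external sinks remove mass.
M_total = 1322 + 833.0 = 2155.0 t N.
ΣF_external_out = 2651 + 2761 = 5412.0 t N/yr.
τ = M_total / ΣF_ext = 2155.0 / 5412.0 = 0.3982 yr.

0.398 yr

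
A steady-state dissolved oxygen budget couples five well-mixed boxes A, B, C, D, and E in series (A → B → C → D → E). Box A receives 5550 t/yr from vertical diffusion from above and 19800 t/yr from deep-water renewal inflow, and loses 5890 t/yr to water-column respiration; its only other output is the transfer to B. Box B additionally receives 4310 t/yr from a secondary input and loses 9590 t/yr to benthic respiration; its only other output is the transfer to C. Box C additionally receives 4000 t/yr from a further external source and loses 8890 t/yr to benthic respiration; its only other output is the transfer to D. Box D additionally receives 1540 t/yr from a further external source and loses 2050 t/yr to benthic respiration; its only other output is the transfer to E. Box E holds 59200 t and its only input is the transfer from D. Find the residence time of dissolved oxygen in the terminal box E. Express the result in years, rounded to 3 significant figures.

6.74 yr

Box A: F(A→B) = (5550 + 19800) − 5890 = 19460 t/yr.
Box B: F(B→C) = (19460 + 4310) − 9590 = 14180 t/yr.
Box C: F(C→D) = (14180 + 4000) − 8890 = 9290.0 t/yr.
Box D: F(D→E) = (9290.0 + 1540) − 2050 = 8780.0 t/yr.
Box E throughput = its input = 8780.0 t/yr; τ = 59200 / 8780.0 = 6.743 yr.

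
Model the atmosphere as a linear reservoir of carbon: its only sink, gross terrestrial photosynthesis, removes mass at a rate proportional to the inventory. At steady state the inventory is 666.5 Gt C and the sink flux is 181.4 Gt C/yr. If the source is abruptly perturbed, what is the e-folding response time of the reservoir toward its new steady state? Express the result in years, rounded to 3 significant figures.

For a linear reservoir the response time equals the residence time τ = M/F.
τ = 666.5 / 181.4 = 3.674 yr.

3.67 yr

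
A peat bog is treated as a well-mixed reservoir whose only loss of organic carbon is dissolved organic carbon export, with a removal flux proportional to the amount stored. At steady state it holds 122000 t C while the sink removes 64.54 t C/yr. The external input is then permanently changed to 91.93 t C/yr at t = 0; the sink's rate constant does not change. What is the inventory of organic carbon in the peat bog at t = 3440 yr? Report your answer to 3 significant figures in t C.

165000 t C

The sink rate constant is k = F₀/M₀ = 64.54/122000 = 0.0005290 yr⁻¹.
Solving dM/dt = F₁ − kM with M(0) = M₀ gives M(t) = F₁/k + (M₀ − F₁/k)·e^(−kt).
F₁/k = 91.93/0.0005290 = 173780 t C; kt = 0.0005290 × 3440 = 1.820, e^(−kt) = 0.1621.
M(3440) = 173780 + (122000 − 173780) × 0.1621 = 173780 − 8390 = 165380 t C.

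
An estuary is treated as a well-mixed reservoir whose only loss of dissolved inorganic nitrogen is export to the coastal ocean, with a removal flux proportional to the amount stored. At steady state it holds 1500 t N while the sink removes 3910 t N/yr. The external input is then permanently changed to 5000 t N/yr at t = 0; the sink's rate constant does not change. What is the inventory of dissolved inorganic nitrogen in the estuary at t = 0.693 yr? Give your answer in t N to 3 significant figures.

The sink rate constant is k = F₀/M₀ = 3910/1500 = 2.607 yr⁻¹.
Solving dM/dt = F₁ − kM with M(0) = M₀ gives M(t) = F₁/k + (M₀ − F₁/k)·e^(−kt).
F₁/k = 5000/2.607 = 1918.2 t N; kt = 2.607 × 0.693 = 1.806, e^(−kt) = 0.1642.
M(0.693) = 1918.2 + (1500 − 1918.2) × 0.1642 = 1918.2 − 68.68 = 1849.5 t N.

1850 t N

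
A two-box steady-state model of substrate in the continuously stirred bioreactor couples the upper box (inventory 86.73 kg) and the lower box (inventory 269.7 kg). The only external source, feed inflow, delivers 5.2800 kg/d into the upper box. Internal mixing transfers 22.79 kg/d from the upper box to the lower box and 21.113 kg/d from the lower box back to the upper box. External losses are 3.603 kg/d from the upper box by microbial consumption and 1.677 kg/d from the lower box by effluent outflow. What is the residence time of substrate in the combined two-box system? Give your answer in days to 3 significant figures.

67.5 d

For the system as a whole, the A↔B exchange is internal and contributes nothing to the throughput; only the external sinks remove mass.
M_total = 86.73 + 269.7 = 356.43 kg.
ΣF_external_out = 3.603 + 1.677 = 5.2800 kg/d.
τ = M_total / ΣF_ext = 356.43 / 5.2800 = 67.51 d.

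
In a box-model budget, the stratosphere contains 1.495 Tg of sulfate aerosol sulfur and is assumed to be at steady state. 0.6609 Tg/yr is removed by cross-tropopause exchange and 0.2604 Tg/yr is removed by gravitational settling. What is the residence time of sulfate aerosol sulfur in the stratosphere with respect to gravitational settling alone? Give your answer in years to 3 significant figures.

Residence time with respect to a single sink: τ = M / F_sink.
τ = 1.495 / 0.2604 = 5.741 yr.

5.74 yr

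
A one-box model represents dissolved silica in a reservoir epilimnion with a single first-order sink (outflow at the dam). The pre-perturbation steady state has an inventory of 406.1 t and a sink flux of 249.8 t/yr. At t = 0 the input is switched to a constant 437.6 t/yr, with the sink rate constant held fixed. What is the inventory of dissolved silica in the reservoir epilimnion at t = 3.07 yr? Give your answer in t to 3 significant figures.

665 t

The sink rate constant is k = F₀/M₀ = 249.8/406.1 = 0.6151 yr⁻¹.
Solving dM/dt = F₁ − kM with M(0) = M₀ gives M(t) = F₁/k + (M₀ − F₁/k)·e^(−kt).
F₁/k = 437.6/0.6151 = 711.41 t; kt = 0.6151 × 3.07 = 1.888, e^(−kt) = 0.1513.
M(3.07) = 711.41 + (406.1 − 711.41) × 0.1513 = 711.41 − 46.20 = 665.21 t.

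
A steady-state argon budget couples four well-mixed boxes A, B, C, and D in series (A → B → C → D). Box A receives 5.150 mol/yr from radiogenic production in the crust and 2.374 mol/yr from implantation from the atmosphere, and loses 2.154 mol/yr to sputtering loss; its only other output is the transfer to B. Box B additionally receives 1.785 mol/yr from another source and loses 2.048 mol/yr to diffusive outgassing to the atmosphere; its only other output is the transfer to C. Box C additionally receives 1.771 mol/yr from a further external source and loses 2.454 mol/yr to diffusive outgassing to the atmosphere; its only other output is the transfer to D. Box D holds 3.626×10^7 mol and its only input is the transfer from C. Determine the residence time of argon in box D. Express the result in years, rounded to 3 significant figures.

Box A: F(A→B) = (5.150 + 2.374) − 2.154 = 5.3700 mol/yr.
Box B: F(B→C) = (5.3700 + 1.785) − 2.048 = 5.1070 mol/yr.
Box C: F(C→D) = (5.1070 + 1.771) − 2.454 = 4.4240 mol/yr.
Box D throughput = its input = 4.4240 mol/yr; τ = 3.626×10^7 / 4.4240 = 8.196×10^6 yr.

8.20×10^6 yr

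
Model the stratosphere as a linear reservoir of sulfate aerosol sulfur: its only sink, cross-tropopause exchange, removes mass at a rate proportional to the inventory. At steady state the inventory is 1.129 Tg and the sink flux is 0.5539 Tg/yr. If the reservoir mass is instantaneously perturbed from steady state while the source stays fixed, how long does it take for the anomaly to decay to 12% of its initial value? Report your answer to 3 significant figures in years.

For a linear reservoir the anomaly decays as exp(−t/τ) with τ = M/F = 1.129/0.5539 = 2.038 yr.
exp(−t/τ) = 0.12 ⇒ t = −τ ln(0.12) = 2.038 × 2.120 = 4.322 yr.

4.32 yr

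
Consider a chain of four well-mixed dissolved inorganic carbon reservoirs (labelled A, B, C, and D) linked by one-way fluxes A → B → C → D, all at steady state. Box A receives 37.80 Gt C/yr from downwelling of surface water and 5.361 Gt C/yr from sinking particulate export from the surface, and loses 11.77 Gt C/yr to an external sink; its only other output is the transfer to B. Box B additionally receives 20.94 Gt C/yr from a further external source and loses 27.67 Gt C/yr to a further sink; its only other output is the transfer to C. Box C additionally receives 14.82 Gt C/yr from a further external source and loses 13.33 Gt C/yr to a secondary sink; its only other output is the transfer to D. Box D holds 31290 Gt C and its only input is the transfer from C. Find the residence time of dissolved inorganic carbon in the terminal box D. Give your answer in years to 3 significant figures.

Box A: F(A→B) = (37.80 + 5.361) − 11.77 = 31.391 Gt C/yr.
Box B: F(B→C) = (31.391 + 20.94) − 27.67 = 24.661 Gt C/yr.
Box C: F(C→D) = (24.661 + 14.82) − 13.33 = 26.151 Gt C/yr.
Box D throughput = its input = 26.151 Gt C/yr; τ = 31290 / 26.151 = 1197 yr.

1200 yr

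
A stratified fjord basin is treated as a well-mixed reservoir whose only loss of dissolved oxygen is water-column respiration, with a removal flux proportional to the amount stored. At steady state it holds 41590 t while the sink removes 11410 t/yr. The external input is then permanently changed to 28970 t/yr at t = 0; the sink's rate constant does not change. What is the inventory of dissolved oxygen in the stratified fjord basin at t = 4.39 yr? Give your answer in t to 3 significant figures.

The sink rate constant is k = F₀/M₀ = 11410/41590 = 0.2743 yr⁻¹.
Solving dM/dt = F₁ − kM with M(0) = M₀ gives M(t) = F₁/k + (M₀ − F₁/k)·e^(−kt).
F₁/k = 28970/0.2743 = 105600 t; kt = 0.2743 × 4.39 = 1.204, e^(−kt) = 0.2999.
M(4.39) = 105600 + (41590 − 105600) × 0.2999 = 105600 − 19190 = 86403 t.

86400 t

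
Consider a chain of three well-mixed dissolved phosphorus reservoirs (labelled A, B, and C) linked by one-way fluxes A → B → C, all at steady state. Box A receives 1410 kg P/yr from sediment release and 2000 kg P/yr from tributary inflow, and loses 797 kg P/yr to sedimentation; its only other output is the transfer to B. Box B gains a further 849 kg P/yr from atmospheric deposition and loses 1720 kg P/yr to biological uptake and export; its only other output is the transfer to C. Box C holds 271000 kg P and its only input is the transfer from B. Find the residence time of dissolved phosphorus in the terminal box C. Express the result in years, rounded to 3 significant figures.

Box A: F(A→B) = (1410 + 2000) − 797 = 2613.0 kg P/yr.
Box B: F(B→C) = (2613.0 + 849) − 1720 = 1742.0 kg P/yr.
Box C throughput = its input = 1742.0 kg P/yr; τ = 271000 / 1742.0 = 155.6 yr.

156 yr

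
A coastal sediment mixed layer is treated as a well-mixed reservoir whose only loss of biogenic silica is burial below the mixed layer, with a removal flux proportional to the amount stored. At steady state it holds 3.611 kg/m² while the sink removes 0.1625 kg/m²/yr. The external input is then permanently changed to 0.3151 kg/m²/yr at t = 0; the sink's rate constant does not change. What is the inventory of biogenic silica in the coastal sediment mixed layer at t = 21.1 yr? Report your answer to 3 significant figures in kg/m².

5.69 kg/m²

τ = M₀/F₀ = 3.611/0.1625 = 22.22 yr; rate constant k = 1/τ.
New steady state M_∞ = F₁/k = F₁·τ = 0.3151 × 22.22 = 7.0020 kg/m².
M(t) = M_∞ + (M₀ − M_∞)·e^(−t/τ); t/τ = 21.1/22.22 = 0.9495, so e^(−t/τ) = 0.3869.
M(t) = 7.0020 − 3.391 × 0.3869 = 5.6899 kg/m².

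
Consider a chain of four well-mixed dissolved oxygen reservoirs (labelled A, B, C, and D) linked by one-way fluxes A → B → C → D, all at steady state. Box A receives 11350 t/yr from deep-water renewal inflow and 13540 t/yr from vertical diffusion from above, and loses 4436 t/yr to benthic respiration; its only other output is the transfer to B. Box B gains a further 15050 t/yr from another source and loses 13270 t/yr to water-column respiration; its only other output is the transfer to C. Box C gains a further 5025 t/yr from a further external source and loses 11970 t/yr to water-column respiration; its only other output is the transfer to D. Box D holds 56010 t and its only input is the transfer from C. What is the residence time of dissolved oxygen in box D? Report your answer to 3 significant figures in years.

Box A: F(A→B) = (11350 + 13540) − 4436 = 20454 t/yr.
Box B: F(B→C) = (20454 + 15050) − 13270 = 22234 t/yr.
Box C: F(C→D) = (22234 + 5025) − 11970 = 15289 t/yr.
Box D throughput = its input = 15289 t/yr; τ = 56010 / 15289 = 3.663 yr.

3.66 yr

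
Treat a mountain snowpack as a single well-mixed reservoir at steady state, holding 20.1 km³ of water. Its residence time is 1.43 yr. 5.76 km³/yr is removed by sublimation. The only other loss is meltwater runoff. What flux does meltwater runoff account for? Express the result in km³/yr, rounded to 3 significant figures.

Total removal F = M/τ = 20.1 / 1.43 = 14.06 km³/yr.
Meltwater runoff = F − (5.76) = 14.06 − 5.760 = 8.296 km³/yr.

8.30 km³/yr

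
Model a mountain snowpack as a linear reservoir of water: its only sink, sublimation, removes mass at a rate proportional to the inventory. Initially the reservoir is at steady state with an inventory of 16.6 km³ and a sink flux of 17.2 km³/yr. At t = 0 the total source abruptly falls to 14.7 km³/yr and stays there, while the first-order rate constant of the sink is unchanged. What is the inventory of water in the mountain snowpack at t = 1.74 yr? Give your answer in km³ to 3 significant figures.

14.6 km³

τ = M₀/F₀ = 16.6/17.2 = 0.9651 yr; rate constant k = 1/τ.
New steady state M_∞ = F₁/k = F₁·τ = 14.7 × 0.9651 = 14.187 km³.
M(t) = M_∞ + (M₀ − M_∞)·e^(−t/τ); t/τ = 1.74/0.9651 = 1.803, so e^(−t/τ) = 0.1648.
M(t) = 14.187 + 2.413 × 0.1648 = 14.585 km³.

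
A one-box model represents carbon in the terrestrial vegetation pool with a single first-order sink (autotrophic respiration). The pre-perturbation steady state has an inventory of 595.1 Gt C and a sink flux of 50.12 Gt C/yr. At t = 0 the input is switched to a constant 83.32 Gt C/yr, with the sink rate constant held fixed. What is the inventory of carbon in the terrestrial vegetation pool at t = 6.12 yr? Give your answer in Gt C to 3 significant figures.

Residence time τ = M₀/F₀ = 11.87 yr. The eventual steady state is M_∞ = M₀·(F₁/F₀) = 595.1 × 83.32/50.12 = 989.30 Gt C.
The anomaly ΔM(t) = M(t) − M_∞ decays as ΔM₀·e^(−t/τ) with ΔM₀ = 595.1 − 989.30 = −394.2 Gt C.
At t = 6.12 yr, e^(−t/τ) = e^(−0.5154) = 0.5972, so ΔM = −235.4 Gt C and M = 989.30 − 235.4 = 753.87 Gt C.

754 Gt C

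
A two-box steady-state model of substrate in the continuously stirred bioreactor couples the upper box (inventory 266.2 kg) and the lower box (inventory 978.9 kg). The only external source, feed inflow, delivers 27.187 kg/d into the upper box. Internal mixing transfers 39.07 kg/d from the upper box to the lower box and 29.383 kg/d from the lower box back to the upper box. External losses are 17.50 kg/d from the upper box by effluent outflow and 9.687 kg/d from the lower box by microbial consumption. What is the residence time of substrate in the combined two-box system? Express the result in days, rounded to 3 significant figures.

45.8 d

For the system as a whole, the A↔B exchange is internal and contributes nothing to the throughput; only the external sinks remove mass.
M_total = 266.2 + 978.9 = 1245.1 kg.
ΣF_external_out = 17.50 + 9.687 = 27.187 kg/d.
τ = M_total / ΣF_ext = 1245.1 / 27.187 = 45.80 d.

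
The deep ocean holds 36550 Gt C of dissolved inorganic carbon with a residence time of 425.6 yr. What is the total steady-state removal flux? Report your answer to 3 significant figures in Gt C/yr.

85.9 Gt C/yr

F = M / τ = 36550 / 425.6 = 85.88 Gt C/yr.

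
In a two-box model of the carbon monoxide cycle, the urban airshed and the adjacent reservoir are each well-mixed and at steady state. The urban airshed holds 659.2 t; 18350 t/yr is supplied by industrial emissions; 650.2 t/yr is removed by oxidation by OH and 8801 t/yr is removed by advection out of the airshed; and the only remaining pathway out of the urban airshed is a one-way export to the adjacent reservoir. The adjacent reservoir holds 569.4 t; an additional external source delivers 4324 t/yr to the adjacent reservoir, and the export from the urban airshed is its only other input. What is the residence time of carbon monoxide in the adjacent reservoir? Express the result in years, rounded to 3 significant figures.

0.0431 yr

Balance the urban airshed: ΣF_in = 18350 t/yr.
Export to the adjacent reservoir = ΣF_in − (650.2 + 8801) = 8898.8 t/yr.
Total input to the adjacent reservoir = 8898.8 + 4324 = 13223 t/yr; at steady state this equals its total output.
τ = M / F = 569.4 / 13223 = 0.04306 yr.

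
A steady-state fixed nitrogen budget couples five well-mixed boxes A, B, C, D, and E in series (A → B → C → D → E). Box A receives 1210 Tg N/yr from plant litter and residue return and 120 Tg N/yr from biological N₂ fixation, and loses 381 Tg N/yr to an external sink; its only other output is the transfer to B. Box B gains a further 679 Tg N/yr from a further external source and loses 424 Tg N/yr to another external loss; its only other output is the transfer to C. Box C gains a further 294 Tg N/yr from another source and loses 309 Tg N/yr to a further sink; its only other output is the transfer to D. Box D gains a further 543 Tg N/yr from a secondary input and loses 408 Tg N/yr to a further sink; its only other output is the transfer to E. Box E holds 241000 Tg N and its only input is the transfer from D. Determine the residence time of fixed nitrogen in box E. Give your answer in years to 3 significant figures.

182 yr

Box A: F(A→B) = (1210 + 120) − 381 = 949.00 Tg N/yr.
Box B: F(B→C) = (949.00 + 679) − 424 = 1204.0 Tg N/yr.
Box C: F(C→D) = (1204.0 + 294) − 309 = 1189.0 Tg N/yr.
Box D: F(D→E) = (1189.0 + 543) − 408 = 1324.0 Tg N/yr.
Box E throughput = its input = 1324.0 Tg N/yr; τ = 241000 / 1324.0 = 182.0 yr.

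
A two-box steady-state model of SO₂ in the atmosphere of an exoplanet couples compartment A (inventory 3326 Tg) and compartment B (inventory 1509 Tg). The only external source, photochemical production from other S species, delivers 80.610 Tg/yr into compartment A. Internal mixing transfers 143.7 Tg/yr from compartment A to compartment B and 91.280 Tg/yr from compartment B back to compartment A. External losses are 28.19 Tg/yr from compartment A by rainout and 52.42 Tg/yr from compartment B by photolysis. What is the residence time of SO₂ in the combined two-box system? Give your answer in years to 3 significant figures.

Treat the two boxes together as one reservoir: the mixing fluxes between them are internal recycling, so τ = ΣM / Σ(external losses).
M_total = 3326 + 1509 = 4835.0 Tg.
ΣF_external_out = 28.19 + 52.42 = 80.610 Tg/yr.
τ = M_total / ΣF_ext = 4835.0 / 80.610 = 59.98 yr.

60.0 yr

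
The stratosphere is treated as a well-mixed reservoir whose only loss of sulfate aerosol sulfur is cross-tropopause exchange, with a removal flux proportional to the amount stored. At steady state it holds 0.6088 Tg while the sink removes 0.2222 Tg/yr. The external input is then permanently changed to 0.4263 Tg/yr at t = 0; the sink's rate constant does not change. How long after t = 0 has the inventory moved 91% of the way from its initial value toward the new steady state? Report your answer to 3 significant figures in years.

τ = M₀/F₀ = 0.6088/0.2222 = 2.740 yr.
The remaining gap fraction is e^(−t/τ); 91% covered ⇒ e^(−t/τ) = 0.0900.
t = −τ ln(0.0900) = 2.740 × 2.408 = 6.597 yr.

6.60 yr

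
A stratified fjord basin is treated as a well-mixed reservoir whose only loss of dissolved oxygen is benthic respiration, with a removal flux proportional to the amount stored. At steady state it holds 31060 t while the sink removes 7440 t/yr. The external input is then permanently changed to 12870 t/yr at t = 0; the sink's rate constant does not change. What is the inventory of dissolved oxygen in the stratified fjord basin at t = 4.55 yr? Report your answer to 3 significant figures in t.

46100 t

Residence time τ = M₀/F₀ = 4.175 yr. The eventual steady state is M_∞ = M₀·(F₁/F₀) = 31060 × 12870/7440 = 53729 t.
The anomaly ΔM(t) = M(t) − M_∞ decays as ΔM₀·e^(−t/τ) with ΔM₀ = 31060 − 53729 = −22670 t.
At t = 4.55 yr, e^(−t/τ) = e^(−1.090) = 0.3363, so ΔM = −7622 t and M = 53729 − 7622 = 46106 t.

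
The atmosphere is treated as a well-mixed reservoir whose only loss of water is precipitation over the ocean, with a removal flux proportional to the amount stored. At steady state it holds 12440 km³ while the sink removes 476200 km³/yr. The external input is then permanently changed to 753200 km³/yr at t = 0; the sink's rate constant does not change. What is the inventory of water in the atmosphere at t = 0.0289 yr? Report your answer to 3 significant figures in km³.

17300 km³

τ = M₀/F₀ = 12440/476200 = 0.02612 yr; rate constant k = 1/τ.
New steady state M_∞ = F₁/k = F₁·τ = 753200 × 0.02612 = 19676 km³.
M(t) = M_∞ + (M₀ − M_∞)·e^(−t/τ); t/τ = 0.0289/0.02612 = 1.106, so e^(−t/τ) = 0.3308.
M(t) = 19676 − 7236 × 0.3308 = 17283 km³.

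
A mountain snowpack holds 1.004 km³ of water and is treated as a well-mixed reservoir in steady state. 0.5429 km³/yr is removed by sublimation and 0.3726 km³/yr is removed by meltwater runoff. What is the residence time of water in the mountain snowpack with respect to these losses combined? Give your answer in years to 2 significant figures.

Total removal = 0.5429 + 0.3726 = 0.91550 km³/yr.
τ = M / ΣF_out = 1.004 / 0.91550 = 1.097 yr.

1.1 yr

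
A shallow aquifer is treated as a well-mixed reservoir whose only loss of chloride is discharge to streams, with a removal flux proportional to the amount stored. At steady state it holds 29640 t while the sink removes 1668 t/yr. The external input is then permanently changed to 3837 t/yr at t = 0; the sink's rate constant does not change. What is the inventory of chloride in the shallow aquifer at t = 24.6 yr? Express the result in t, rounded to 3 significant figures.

Residence time τ = M₀/F₀ = 17.77 yr. The eventual steady state is M_∞ = M₀·(F₁/F₀) = 29640 × 3837/1668 = 68183 t.
The anomaly ΔM(t) = M(t) − M_∞ decays as ΔM₀·e^(−t/τ) with ΔM₀ = 29640 − 68183 = −38540 t.
At t = 24.6 yr, e^(−t/τ) = e^(−1.384) = 0.2505, so ΔM = −9654 t and M = 68183 − 9654 = 58528 t.

58500 t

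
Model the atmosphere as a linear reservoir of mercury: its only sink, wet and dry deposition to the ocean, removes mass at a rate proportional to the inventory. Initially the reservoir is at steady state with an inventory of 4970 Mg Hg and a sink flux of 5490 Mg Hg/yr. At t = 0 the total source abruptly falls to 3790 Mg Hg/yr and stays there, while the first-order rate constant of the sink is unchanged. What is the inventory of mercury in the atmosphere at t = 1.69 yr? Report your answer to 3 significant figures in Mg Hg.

3670 Mg Hg

The sink rate constant is k = F₀/M₀ = 5490/4970 = 1.105 yr⁻¹.
Solving dM/dt = F₁ − kM with M(0) = M₀ gives M(t) = F₁/k + (M₀ − F₁/k)·e^(−kt).
F₁/k = 3790/1.105 = 3431.0 Mg Hg; kt = 1.105 × 1.69 = 1.867, e^(−kt) = 0.1546.
M(1.69) = 3431.0 + (4970 − 3431.0) × 0.1546 = 3431.0 + 237.9 = 3669.0 Mg Hg.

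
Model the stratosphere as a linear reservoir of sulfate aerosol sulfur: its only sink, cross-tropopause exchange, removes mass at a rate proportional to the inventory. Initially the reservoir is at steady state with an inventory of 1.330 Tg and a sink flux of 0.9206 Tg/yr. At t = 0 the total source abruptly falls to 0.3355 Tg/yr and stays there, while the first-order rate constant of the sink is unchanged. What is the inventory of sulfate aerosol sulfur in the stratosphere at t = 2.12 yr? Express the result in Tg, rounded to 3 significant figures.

Residence time τ = M₀/F₀ = 1.445 yr. The eventual steady state is M_∞ = M₀·(F₁/F₀) = 1.330 × 0.3355/0.9206 = 0.48470 Tg.
The anomaly ΔM(t) = M(t) − M_∞ decays as ΔM₀·e^(−t/τ) with ΔM₀ = 1.330 − 0.48470 = 0.8453 Tg.
At t = 2.12 yr, e^(−t/τ) = e^(−1.467) = 0.2305, so ΔM = 0.1949 Tg and M = 0.48470 + 0.1949 = 0.67956 Tg.

0.680 Tg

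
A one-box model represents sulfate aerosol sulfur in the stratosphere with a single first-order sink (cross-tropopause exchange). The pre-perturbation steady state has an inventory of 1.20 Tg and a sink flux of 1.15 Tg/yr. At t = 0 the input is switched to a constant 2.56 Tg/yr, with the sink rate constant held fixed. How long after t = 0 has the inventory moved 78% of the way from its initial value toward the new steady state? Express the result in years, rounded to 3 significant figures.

τ = M₀/F₀ = 1.20/1.15 = 1.043 yr.
The remaining gap fraction is e^(−t/τ); 78% covered ⇒ e^(−t/τ) = 0.220.
t = −τ ln(0.220) = 1.043 × 1.514 = 1.580 yr.

1.58 yr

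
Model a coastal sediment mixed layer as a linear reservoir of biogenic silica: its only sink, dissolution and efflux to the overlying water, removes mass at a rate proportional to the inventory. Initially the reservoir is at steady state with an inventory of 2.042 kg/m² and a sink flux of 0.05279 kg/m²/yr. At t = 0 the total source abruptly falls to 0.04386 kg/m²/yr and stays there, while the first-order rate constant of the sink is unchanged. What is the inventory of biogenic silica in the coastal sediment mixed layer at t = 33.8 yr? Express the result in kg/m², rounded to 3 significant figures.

Residence time τ = M₀/F₀ = 38.68 yr. The eventual steady state is M_∞ = M₀·(F₁/F₀) = 2.042 × 0.04386/0.05279 = 1.6966 kg/m².
The anomaly ΔM(t) = M(t) − M_∞ decays as ΔM₀·e^(−t/τ) with ΔM₀ = 2.042 − 1.6966 = 0.3454 kg/m².
At t = 33.8 yr, e^(−t/τ) = e^(−0.8738) = 0.4174, so ΔM = 0.1442 kg/m² and M = 1.6966 + 0.1442 = 1.8407 kg/m².

1.84 kg/m²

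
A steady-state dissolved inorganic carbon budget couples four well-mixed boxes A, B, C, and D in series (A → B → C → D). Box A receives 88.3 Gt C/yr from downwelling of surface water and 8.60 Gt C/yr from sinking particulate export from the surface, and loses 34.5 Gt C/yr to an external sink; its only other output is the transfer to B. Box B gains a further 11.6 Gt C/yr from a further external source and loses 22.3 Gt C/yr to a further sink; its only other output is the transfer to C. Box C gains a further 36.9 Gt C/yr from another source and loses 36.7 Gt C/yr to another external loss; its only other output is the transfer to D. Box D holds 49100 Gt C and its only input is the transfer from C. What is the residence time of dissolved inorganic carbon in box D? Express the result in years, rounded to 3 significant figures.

Box A: F(A→B) = (88.3 + 8.60) − 34.5 = 62.400 Gt C/yr.
Box B: F(B→C) = (62.400 + 11.6) − 22.3 = 51.700 Gt C/yr.
Box C: F(C→D) = (51.700 + 36.9) − 36.7 = 51.900 Gt C/yr.
Box D throughput = its input = 51.900 Gt C/yr; τ = 49100 / 51.900 = 946.1 yr.

946 yr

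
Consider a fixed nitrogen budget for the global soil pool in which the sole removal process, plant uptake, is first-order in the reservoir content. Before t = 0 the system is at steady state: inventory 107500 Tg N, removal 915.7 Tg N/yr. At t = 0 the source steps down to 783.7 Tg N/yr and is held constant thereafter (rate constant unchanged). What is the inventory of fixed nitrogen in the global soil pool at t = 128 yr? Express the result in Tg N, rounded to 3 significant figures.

97200 Tg N

τ = M₀/F₀ = 107500/915.7 = 117.4 yr; rate constant k = 1/τ.
New steady state M_∞ = F₁/k = F₁·τ = 783.7 × 117.4 = 92004 Tg N.
M(t) = M_∞ + (M₀ − M_∞)·e^(−t/τ); t/τ = 128/117.4 = 1.090, so e^(−t/τ) = 0.3361.
M(t) = 92004 + 15500 × 0.3361 = 97212 Tg N.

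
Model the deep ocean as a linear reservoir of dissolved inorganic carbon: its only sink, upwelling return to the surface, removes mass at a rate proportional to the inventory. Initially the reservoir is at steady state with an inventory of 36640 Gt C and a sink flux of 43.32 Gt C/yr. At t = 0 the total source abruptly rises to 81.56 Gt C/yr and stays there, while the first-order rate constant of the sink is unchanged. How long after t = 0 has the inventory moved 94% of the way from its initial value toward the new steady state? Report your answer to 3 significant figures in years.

τ = M₀/F₀ = 36640/43.32 = 845.8 yr.
The remaining gap fraction is e^(−t/τ); 94% covered ⇒ e^(−t/τ) = 0.0600.
t = −τ ln(0.0600) = 845.8 × 2.813 = 2380 yr.

2380 yr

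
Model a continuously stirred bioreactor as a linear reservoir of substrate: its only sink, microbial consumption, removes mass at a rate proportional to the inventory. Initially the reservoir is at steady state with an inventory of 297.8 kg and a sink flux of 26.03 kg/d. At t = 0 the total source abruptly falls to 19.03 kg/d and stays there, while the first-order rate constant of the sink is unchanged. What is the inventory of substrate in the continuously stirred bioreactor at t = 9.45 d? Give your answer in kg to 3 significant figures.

253 kg

Residence time τ = M₀/F₀ = 11.44 d. The eventual steady state is M_∞ = M₀·(F₁/F₀) = 297.8 × 19.03/26.03 = 217.72 kg.
The anomaly ΔM(t) = M(t) − M_∞ decays as ΔM₀·e^(−t/τ) with ΔM₀ = 297.8 − 217.72 = 80.08 kg.
At t = 9.45 d, e^(−t/τ) = e^(−0.8260) = 0.4378, so ΔM = 35.06 kg and M = 217.72 + 35.06 = 252.78 kg.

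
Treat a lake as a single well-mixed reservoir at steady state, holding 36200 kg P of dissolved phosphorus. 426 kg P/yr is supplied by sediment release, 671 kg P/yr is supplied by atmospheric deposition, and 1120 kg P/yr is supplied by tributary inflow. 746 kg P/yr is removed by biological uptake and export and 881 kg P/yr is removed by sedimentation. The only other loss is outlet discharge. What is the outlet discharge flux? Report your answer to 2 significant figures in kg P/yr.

590 kg P/yr

At steady state ΣF_in = ΣF_out.
ΣF_in = 426 + 671 + 1120 = 2217.0 kg P/yr.
Outlet discharge flux = ΣF_in − (746 + 881) = 2217.0 − 1627 = 590.0 kg P/yr.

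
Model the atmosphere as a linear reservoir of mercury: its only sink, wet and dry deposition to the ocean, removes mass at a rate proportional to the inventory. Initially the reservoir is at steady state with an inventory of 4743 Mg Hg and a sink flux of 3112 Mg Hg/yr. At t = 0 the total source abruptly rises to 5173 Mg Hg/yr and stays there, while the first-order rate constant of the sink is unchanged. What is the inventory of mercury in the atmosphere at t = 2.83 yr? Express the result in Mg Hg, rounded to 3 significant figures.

7390 Mg Hg

τ = M₀/F₀ = 4743/3112 = 1.524 yr; rate constant k = 1/τ.
New steady state M_∞ = F₁/k = F₁·τ = 5173 × 1.524 = 7884.2 Mg Hg.
M(t) = M_∞ + (M₀ − M_∞)·e^(−t/τ); t/τ = 2.83/1.524 = 1.857, so e^(−t/τ) = 0.1562.
M(t) = 7884.2 − 3141 × 0.1562 = 7393.6 Mg Hg.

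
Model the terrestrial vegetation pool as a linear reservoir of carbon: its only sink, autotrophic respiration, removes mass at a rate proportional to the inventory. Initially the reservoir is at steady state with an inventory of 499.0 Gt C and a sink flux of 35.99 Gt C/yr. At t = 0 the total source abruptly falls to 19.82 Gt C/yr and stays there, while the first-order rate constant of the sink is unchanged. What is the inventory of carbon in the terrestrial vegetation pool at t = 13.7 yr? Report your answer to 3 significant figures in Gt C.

τ = M₀/F₀ = 499.0/35.99 = 13.86 yr; rate constant k = 1/τ.
New steady state M_∞ = F₁/k = F₁·τ = 19.82 × 13.86 = 274.80 Gt C.
M(t) = M_∞ + (M₀ − M_∞)·e^(−t/τ); t/τ = 13.7/13.86 = 0.9881, so e^(−t/τ) = 0.3723.
M(t) = 274.80 + 224.2 × 0.3723 = 358.27 Gt C.

358 Gt C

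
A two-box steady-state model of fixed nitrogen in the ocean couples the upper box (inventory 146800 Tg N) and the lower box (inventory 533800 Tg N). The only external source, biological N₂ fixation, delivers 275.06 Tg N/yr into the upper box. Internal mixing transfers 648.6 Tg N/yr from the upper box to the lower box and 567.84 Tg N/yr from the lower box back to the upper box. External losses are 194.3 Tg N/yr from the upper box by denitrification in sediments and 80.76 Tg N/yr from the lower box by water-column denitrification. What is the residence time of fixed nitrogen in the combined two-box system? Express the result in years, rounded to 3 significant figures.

Residence time in the combined system uses the total inventory and the total *external* removal — internal exchanges between the two boxes cancel.
M_total = 146800 + 533800 = 680600 Tg N.
ΣF_external_out = 194.3 + 80.76 = 275.06 Tg N/yr.
τ = M_total / ΣF_ext = 680600 / 275.06 = 2474 yr.

2470 yr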